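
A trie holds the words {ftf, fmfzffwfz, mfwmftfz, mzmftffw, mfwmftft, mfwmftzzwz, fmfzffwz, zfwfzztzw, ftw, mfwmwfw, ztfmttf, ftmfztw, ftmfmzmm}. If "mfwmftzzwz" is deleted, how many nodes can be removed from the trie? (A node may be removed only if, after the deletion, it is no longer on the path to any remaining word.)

4

A node on "mfwmftzzwz"'s path can go only if nothing else ends at it or branches off below it.
The suffix "zzwz" (4 nodes) is used only by "mfwmftzzwz"; the node for "mfwmft" still has the child "f", so pruning stops there.
Nodes removed: 4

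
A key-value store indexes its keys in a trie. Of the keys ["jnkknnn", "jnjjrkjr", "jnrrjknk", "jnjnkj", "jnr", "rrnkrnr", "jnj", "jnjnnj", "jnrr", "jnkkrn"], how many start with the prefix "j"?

9

Traverse to the node for "j", then collect every word in that subtree.
Words under "j": jnj, jnjjrkjr, jnjnkj, jnjnnj, jnkknnn, jnkkrn, jnr, jnrr, jnrrjknk
Count: 9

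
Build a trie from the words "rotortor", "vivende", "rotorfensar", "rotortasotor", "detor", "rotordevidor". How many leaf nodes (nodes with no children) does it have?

A leaf is a node with no children — equivalently, the end of a word that is not a proper prefix of any other stored word.
Those words: "detor", "rotordevidor", "rotorfensar", "rotortasotor", "rotortor", "vivende"
Leaf count: 6

6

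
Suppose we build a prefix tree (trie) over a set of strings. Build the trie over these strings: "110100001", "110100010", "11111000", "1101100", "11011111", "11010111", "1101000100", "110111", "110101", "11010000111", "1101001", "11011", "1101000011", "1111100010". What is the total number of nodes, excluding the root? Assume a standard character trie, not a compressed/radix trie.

32

Trie structure (* marks end of a word):
(root)
└─ 1
   └─ 1
      ├─ 0
      │  └─ 1
      │     ├─ 0
      │     │  ├─ 0
      │     │  │  ├─ 0
      │     │  │  │  ├─ 0
      │     │  │  │  │  └─ 1 *
      │     │  │  │  │     └─ 1 *
      │     │  │  │  │        └─ 1 *
      │     │  │  │  └─ 1
      │     │  │  │     └─ 0 *
      │     │  │  │        └─ 0 *
      │     │  │  └─ 1 *
      │     │  └─ 1 *
      │     │     └─ 1
      │     │        └─ 1 *
      │     └─ 1 *
      │        ├─ 0
      │        │  └─ 0 *
      │        └─ 1 *
      │           └─ 1
      │              └─ 1 *
      └─ 1
         └─ 1
            └─ 1
               └─ 0
                  └─ 0
                     └─ 0 *
                        └─ 1
                           └─ 0 *
Counting every labelled node above: 32.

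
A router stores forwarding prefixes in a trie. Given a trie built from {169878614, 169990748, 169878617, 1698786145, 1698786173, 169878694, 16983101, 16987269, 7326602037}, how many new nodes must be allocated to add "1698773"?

The longest prefix of "1698773" already in the trie is "16987" (length 5).
New nodes needed: |"1698773"| − 5 = 7 − 5 = 2.

2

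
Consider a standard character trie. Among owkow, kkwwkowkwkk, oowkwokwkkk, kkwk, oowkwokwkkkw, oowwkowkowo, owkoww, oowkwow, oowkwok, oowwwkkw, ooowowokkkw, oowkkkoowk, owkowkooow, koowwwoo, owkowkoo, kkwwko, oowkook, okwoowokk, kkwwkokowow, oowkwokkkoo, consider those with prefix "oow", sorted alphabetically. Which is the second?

oowkook

Words with prefix "oow", in lexicographic order: "oowkkkoowk", "oowkook", "oowkwok", "oowkwokkkoo", "oowkwokwkkk", "oowkwokwkkkw", "oowkwow", "oowwkowkowo", "oowwwkkw"
Position 2: oowkook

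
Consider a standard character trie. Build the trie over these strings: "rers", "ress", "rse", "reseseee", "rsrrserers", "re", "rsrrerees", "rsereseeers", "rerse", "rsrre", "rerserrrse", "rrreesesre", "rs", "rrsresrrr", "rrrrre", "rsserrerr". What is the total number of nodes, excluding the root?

66

Count nodes per top-level branch (shared prefixes stored once):
  'r'-branch (re, rers, rerse, rerserrrse, reseseee, ress, rrreesesre, rrrrre, rrsresrrr, rs, rse, rsereseeers, rsrre, rsrrerees, rsrrserers, rsserrerr): 66 nodes
Sum: 66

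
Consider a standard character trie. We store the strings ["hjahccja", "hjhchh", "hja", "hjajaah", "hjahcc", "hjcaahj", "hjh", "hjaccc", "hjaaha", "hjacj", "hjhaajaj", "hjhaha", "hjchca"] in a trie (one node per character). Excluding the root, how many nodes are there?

38

Trie structure (* marks end of a word):
(root)
└─ h
   └─ j
      ├─ a *
      │  ├─ a
      │  │  └─ h
      │  │     └─ a *
      │  ├─ c
      │  │  ├─ c
      │  │  │  └─ c *
      │  │  └─ j *
      │  ├─ h
      │  │  └─ c
      │  │     └─ c *
      │  │        └─ j
      │  │           └─ a *
      │  └─ j
      │     └─ a
      │        └─ a
      │           └─ h *
      ├─ c
      │  ├─ a
      │  │  └─ a
      │  │     └─ h
      │  │        └─ j *
      │  └─ h
      │     └─ c
      │        └─ a *
      └─ h *
         ├─ a
         │  ├─ a
         │  │  └─ j
         │  │     └─ a
         │  │        └─ j *
         │  └─ h
         │     └─ a *
         └─ c
            └─ h
               └─ h *
Counting every labelled node above: 38.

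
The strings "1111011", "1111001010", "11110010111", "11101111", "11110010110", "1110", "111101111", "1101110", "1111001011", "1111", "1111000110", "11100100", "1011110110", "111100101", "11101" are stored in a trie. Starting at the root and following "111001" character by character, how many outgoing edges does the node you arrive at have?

Follow the path "111001" to its node, then look at its outgoing edges.
Distinct next characters after "111001": 0.
That node has 1 child edge.

1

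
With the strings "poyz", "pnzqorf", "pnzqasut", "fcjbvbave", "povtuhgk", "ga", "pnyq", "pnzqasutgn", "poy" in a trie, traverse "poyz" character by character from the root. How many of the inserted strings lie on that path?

Check each prefix of "poyz" against the stored set — each match is an end-marker on the path.
Prefixes of the query that are stored words: "poy", "poyz"
Count: 2

2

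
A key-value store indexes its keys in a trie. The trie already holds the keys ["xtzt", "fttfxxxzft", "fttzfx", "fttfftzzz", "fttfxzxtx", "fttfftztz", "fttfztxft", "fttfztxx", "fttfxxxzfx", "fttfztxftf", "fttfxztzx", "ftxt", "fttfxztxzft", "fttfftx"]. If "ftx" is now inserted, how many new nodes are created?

0

"ftx" is already a full path in the trie; only an end-marker is added.
No new nodes are needed: 0.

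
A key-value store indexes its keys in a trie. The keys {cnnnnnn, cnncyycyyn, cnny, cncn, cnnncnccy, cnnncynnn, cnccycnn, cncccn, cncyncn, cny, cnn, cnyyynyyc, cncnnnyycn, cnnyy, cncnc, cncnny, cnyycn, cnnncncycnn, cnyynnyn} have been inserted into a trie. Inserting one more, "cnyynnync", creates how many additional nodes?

The longest prefix of "cnyynnync" already in the trie is "cnyynnyn" (length 8).
So 9 − 8 = 1 new nodes.

1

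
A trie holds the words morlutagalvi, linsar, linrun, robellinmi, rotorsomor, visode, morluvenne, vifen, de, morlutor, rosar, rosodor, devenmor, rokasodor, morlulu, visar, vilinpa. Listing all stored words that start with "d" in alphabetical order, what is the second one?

DFS of the "d" subtree visits, in order: "de", "devenmor"
Position 2: devenmor

devenmor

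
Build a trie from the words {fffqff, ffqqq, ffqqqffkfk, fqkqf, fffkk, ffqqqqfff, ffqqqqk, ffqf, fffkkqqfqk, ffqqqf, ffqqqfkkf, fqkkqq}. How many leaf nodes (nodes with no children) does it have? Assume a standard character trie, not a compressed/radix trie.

9

A leaf is a node with no children — equivalently, the end of a word that is not a proper prefix of any other stored word.
Those words: "fffkkqqfqk", "fffqff", "ffqf", "ffqqqffkfk", "ffqqqfkkf", "ffqqqqfff", "ffqqqqk", "fqkkqq", "fqkqf"
Leaf count: 9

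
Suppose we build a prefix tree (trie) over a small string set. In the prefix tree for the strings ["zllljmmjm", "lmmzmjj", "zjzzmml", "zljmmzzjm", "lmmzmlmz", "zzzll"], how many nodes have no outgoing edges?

6

Leaves are exactly the stored words that no other stored word extends.
Those words: "lmmzmjj", "lmmzmlmz", "zjzzmml", "zljmmzzjm", "zllljmmjm", "zzzll"
Leaf count: 6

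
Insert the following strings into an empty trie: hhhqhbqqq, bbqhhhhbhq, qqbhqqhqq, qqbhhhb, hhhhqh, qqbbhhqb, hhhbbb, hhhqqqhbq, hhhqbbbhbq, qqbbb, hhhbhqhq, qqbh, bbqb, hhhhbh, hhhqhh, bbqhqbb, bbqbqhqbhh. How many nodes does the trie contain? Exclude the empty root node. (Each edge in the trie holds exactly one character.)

Count nodes per top-level branch (shared prefixes stored once):
  'b'-branch (bbqb, bbqbqhqbhh, bbqhhhhbhq, bbqhqbb): 20 nodes
  'h'-branch (hhhbbb, hhhbhqhq, hhhhbh, hhhhqh, hhhqbbbhbq, hhhqhbqqq, hhhqhh, hhhqqqhbq): 33 nodes
  'q'-branch (qqbbb, qqbbhhqb, qqbh, qqbhhhb, qqbhqqhqq): 18 nodes
Sum: 71

71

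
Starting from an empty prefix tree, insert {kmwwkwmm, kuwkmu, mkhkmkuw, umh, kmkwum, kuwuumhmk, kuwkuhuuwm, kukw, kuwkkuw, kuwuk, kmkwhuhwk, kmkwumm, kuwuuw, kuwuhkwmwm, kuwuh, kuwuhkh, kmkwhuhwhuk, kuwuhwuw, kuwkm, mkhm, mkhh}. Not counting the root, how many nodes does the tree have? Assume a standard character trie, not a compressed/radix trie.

68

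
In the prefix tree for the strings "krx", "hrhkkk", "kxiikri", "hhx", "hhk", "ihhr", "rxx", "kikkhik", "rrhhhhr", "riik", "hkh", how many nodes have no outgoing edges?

A leaf is a node with no children — equivalently, the end of a word that is not a proper prefix of any other stored word.
Those words: "hhk", "hhx", "hkh", "hrhkkk", "ihhr", "kikkhik", "krx", "kxiikri", "riik", "rrhhhhr", "rxx"
Leaf count: 11

11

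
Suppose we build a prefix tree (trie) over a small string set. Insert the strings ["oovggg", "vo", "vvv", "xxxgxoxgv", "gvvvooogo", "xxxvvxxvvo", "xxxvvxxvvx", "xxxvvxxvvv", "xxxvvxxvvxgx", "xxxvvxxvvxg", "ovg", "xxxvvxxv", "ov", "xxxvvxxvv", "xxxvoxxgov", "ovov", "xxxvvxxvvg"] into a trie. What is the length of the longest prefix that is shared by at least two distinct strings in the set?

11

The deepest shared node is where two words last agree before diverging.
"xxxvvxxvvxg" and "xxxvvxxvvxgx" agree on "xxxvvxxvvxg" (11 characters) before diverging; nothing deeper is shared.
Longest shared-prefix length: 11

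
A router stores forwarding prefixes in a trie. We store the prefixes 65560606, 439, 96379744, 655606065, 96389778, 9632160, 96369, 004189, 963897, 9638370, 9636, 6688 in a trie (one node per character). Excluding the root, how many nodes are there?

For each word, the new-node count is its length minus the longest prefix already in the trie:
  "65560606" → 8 new (6, 5, 5, 6, 0, 6, 0, 6)
  "439" → 3 new (4, 3, 9)
  "96379744" → 8 new (9, 6, 3, 7, 9, 7, 4, 4)
  "655606065" → prefix "65560606" already present; 1 new (5)
  "96389778" → prefix "963" already present; 5 new (8, 9, 7, 7, 8)
  "9632160" → prefix "963" already present; 4 new (2, 1, 6, 0)
  "96369" → prefix "963" already present; 2 new (6, 9)
  "004189" → 6 new (0, 0, 4, 1, 8, 9)
  "963897" → prefix "963897" already present; 0 new (none)
  "9638370" → prefix "9638" already present; 3 new (3, 7, 0)
  "9636" → prefix "9636" already present; 0 new (none)
  "6688" → prefix "6" already present; 3 new (6, 8, 8)
Total nodes = 8 + 3 + 8 + 1 + 5 + 4 + 2 + 6 + 0 + 3 + 0 + 3 = 43

43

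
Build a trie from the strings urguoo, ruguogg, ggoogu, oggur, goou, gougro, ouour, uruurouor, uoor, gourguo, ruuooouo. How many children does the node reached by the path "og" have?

1

Follow the path "og" to its node, then look at its outgoing edges.
Distinct next characters after "og": g.
That node has 1 child edge.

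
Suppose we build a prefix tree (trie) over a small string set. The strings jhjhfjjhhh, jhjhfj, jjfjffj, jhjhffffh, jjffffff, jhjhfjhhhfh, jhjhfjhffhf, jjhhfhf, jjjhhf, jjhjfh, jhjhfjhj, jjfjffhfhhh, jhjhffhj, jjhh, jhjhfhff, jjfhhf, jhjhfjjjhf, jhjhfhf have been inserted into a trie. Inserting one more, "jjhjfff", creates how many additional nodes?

Walking "jjhjfff" from the root, the first 5 characters ("jjhjf") follow existing edges; "f" is the first miss.
Each of the 2 remaining characters creates one node.

2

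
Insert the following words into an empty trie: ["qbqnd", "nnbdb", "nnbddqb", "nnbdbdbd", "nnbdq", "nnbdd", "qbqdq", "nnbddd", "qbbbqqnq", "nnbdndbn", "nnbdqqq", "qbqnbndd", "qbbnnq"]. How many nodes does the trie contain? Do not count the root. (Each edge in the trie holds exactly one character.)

Count nodes per top-level branch (shared prefixes stored once):
  'n'-branch (nnbdb, nnbdbdbd, nnbdd, nnbddd, nnbddqb, nnbdndbn, nnbdq, nnbdqqq): 19 nodes
  'q'-branch (qbbbqqnq, qbbnnq, qbqdq, qbqnbndd, qbqnd): 20 nodes
Sum: 39

39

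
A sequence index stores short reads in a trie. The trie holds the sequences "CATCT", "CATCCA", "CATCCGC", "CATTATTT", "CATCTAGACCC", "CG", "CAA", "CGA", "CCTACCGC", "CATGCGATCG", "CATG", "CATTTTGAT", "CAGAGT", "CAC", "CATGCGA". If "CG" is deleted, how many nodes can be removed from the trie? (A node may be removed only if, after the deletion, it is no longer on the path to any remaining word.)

Walk "CG" from the leaf back toward the root, removing each node that no remaining word uses.
Every node on "CG" is still needed (e.g. by "CGA"), so nothing is freed.
Nodes removed: 0

0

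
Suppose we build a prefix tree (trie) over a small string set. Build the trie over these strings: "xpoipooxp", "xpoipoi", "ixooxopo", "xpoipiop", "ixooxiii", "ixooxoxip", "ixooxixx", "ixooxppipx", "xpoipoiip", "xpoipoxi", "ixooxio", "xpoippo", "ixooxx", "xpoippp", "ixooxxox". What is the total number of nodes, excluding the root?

45

Trace insertions, counting only characters that open a new branch:
  "xpoipooxp" → 9 new (x, p, o, i, p, o, o, x, p)
  "xpoipoi" → prefix "xpoipo" already present; 1 new (i)
  "ixooxopo" → 8 new (i, x, o, o, x, o, p, o)
  "xpoipiop" → prefix "xpoip" already present; 3 new (i, o, p)
  "ixooxiii" → prefix "ixoox" already present; 3 new (i, i, i)
  "ixooxoxip" → prefix "ixooxo" already present; 3 new (x, i, p)
  "ixooxixx" → prefix "ixooxi" already present; 2 new (x, x)
  "ixooxppipx" → prefix "ixoox" already present; 5 new (p, p, i, p, x)
  "xpoipoiip" → prefix "xpoipoi" already present; 2 new (i, p)
  "xpoipoxi" → prefix "xpoipo" already present; 2 new (x, i)
  "ixooxio" → prefix "ixooxi" already present; 1 new (o)
  "xpoippo" → prefix "xpoip" already present; 2 new (p, o)
  "ixooxx" → prefix "ixoox" already present; 1 new (x)
  "xpoippp" → prefix "xpoipp" already present; 1 new (p)
  "ixooxxox" → prefix "ixooxx" already present; 2 new (o, x)
Total nodes = 9 + 1 + 8 + 3 + 3 + 3 + 2 + 5 + 2 + 2 + 1 + 2 + 1 + 1 + 2 = 45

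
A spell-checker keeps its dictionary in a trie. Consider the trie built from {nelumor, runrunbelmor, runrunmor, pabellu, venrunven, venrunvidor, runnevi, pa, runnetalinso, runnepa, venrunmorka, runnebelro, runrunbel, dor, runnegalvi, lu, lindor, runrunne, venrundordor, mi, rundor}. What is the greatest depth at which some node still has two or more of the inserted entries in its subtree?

Equivalently: take the maximum, over all pairs, of their longest common prefix length.
"runrunbel" and "runrunbelmor" agree on "runrunbel" (9 characters) before diverging; nothing deeper is shared.
Longest shared-prefix length: 9

9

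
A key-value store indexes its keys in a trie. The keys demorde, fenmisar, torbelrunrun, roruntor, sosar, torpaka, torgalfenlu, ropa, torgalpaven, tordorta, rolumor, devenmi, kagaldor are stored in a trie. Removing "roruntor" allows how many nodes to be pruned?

A node on "roruntor"'s path can go only if nothing else ends at it or branches off below it.
The suffix "runtor" (6 nodes) is used only by "roruntor"; the node for "ro" still has the child "p", so pruning stops there.
Nodes removed: 6

6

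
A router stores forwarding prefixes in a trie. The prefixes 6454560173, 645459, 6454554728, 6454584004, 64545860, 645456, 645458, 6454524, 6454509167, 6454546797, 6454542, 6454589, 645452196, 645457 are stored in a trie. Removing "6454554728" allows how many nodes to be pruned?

5

After clearing the end-marker at "6454554728", prune upward until reaching a node still needed by another word.
The suffix "54728" (5 nodes) is used only by "6454554728"; the node for "64545" still has the child "6", so pruning stops there.
Nodes removed: 5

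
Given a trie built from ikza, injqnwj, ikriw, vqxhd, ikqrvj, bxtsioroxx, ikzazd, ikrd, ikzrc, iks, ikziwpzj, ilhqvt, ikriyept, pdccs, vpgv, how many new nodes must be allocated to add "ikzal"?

1

Walking "ikzal" from the root, the first 4 characters ("ikza") follow existing edges; "l" is the first miss.
Each of the 1 remaining characters creates one node.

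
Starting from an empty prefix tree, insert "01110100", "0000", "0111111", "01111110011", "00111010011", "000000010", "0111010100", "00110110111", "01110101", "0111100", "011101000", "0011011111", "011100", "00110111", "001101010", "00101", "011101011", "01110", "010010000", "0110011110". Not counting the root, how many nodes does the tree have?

Count nodes per top-level branch (shared prefixes stored once):
  '0'-branch (0000, 000000010, 00101, 001101010, 00110110111, 00110111, 0011011111, 00111010011, 010010000, 0110011110, 01110, 011100, 01110100, 011101000, 01110101, 0111010100, 011101011, 0111100, 0111111, 01111110011): 69 nodes
Sum: 69

69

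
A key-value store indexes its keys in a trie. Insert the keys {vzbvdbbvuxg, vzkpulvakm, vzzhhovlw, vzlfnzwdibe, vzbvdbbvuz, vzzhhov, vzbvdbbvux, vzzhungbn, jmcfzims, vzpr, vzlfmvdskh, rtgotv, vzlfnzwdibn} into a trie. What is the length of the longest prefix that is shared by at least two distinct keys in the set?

10

Equivalently: take the maximum, over all pairs, of their longest common prefix length.
e.g. "vzbvdbbvux" and "vzbvdbbvuxg" share the prefix "vzbvdbbvux" of length 10; no pair shares a longer one.
Longest shared-prefix length: 10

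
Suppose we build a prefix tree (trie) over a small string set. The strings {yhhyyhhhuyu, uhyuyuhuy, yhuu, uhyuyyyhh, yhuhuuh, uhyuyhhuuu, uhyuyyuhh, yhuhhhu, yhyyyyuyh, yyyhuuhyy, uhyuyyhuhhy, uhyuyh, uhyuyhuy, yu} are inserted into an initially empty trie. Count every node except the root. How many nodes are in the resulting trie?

For each word, the new-node count is its length minus the longest prefix already in the trie:
  "yhhyyhhhuyu" → 11 new (y, h, h, y, y, h, h, h, u, y, u)
  "uhyuyuhuy" → 9 new (u, h, y, u, y, u, h, u, y)
  "yhuu" → prefix "yh" already present; 2 new (u, u)
  "uhyuyyyhh" → prefix "uhyuy" already present; 4 new (y, y, h, h)
  "yhuhuuh" → prefix "yhu" already present; 4 new (h, u, u, h)
  "uhyuyhhuuu" → prefix "uhyuy" already present; 5 new (h, h, u, u, u)
  "uhyuyyuhh" → prefix "uhyuyy" already present; 3 new (u, h, h)
  "yhuhhhu" → prefix "yhuh" already present; 3 new (h, h, u)
  "yhyyyyuyh" → prefix "yh" already present; 7 new (y, y, y, y, u, y, h)
  "yyyhuuhyy" → prefix "y" already present; 8 new (y, y, h, u, u, h, y, y)
  "uhyuyyhuhhy" → prefix "uhyuyy" already present; 5 new (h, u, h, h, y)
  "uhyuyh" → prefix "uhyuyh" already present; 0 new (none)
  "uhyuyhuy" → prefix "uhyuyh" already present; 2 new (u, y)
  "yu" → prefix "y" already present; 1 new (u)
Total nodes = 11 + 9 + 2 + 4 + 4 + 5 + 3 + 3 + 7 + 8 + 5 + 0 + 2 + 1 = 64

64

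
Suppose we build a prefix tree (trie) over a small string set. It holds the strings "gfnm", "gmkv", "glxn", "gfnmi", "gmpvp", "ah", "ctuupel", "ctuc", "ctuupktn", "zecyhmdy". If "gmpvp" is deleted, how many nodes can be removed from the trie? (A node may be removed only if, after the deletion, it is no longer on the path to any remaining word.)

After clearing the end-marker at "gmpvp", prune upward until reaching a node still needed by another word.
The suffix "pvp" (3 nodes) is used only by "gmpvp"; the node for "gm" still has the child "k", so pruning stops there.
Nodes removed: 3

3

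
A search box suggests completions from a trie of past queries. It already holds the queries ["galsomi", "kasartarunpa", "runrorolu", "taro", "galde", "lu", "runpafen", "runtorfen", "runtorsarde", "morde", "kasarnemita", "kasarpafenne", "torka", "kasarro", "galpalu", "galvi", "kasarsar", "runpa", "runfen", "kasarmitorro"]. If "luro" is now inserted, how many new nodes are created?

2

The longest prefix of "luro" already in the trie is "lu" (length 2).
New nodes needed: |"luro"| − 2 = 4 − 2 = 2.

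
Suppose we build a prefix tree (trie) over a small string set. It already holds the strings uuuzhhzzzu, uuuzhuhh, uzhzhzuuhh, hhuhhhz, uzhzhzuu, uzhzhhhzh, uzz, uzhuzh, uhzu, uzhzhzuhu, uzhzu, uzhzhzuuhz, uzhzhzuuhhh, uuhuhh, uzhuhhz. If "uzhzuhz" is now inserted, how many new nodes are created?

The longest prefix of "uzhzuhz" already in the trie is "uzhzu" (length 5).
So 7 − 5 = 2 new nodes.

2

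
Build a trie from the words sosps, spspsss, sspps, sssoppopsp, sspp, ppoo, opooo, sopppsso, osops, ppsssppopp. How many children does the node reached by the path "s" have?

The children of the "s" node are the distinct next characters among strings starting with "s".
Characters that immediately follow "s" among the stored strings: {o, p, s}.
That node has 3 child edges.

3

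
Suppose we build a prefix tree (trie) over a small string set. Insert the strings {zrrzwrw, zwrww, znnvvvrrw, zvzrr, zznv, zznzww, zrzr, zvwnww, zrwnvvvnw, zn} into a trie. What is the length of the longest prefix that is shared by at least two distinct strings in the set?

3

Look for the deepest trie node that still has at least two words in its subtree.
e.g. "zznv" and "zznzww" share the prefix "zzn" of length 3; no pair shares a longer one.
Longest shared-prefix length: 3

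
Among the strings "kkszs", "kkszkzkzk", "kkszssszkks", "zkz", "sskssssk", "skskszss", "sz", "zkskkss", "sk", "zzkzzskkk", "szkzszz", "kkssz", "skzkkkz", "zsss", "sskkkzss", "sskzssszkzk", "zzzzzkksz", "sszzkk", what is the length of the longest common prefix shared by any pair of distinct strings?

Look for the deepest trie node that still has at least two words in its subtree.
e.g. "kkszs" and "kkszssszkks" share the prefix "kkszs" of length 5; no pair shares a longer one.
Longest shared-prefix length: 5

5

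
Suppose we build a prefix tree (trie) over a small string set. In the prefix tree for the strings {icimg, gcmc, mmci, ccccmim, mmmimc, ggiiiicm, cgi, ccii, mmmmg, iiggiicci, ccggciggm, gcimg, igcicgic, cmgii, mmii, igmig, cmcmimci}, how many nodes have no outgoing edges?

17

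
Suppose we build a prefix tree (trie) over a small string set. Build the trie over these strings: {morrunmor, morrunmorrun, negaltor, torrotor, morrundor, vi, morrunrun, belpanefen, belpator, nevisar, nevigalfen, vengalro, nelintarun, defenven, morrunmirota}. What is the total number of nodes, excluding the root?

88

For each word, the new-node count is its length minus the longest prefix already in the trie:
  "morrunmor" → 9 new (m, o, r, r, u, n, m, o, r)
  "morrunmorrun" → prefix "morrunmor" already present; 3 new (r, u, n)
  "negaltor" → 8 new (n, e, g, a, l, t, o, r)
  "torrotor" → 8 new (t, o, r, r, o, t, o, r)
  "morrundor" → prefix "morrun" already present; 3 new (d, o, r)
  "vi" → 2 new (v, i)
  "morrunrun" → prefix "morrun" already present; 3 new (r, u, n)
  "belpanefen" → 10 new (b, e, l, p, a, n, e, f, e, n)
  "belpator" → prefix "belpa" already present; 3 new (t, o, r)
  "nevisar" → prefix "ne" already present; 5 new (v, i, s, a, r)
  "nevigalfen" → prefix "nevi" already present; 6 new (g, a, l, f, e, n)
  "vengalro" → prefix "v" already present; 7 new (e, n, g, a, l, r, o)
  "nelintarun" → prefix "ne" already present; 8 new (l, i, n, t, a, r, u, n)
  "defenven" → 8 new (d, e, f, e, n, v, e, n)
  "morrunmirota" → prefix "morrunm" already present; 5 new (i, r, o, t, a)
Total nodes = 9 + 3 + 8 + 8 + 3 + 2 + 3 + 10 + 3 + 5 + 6 + 7 + 8 + 8 + 5 = 88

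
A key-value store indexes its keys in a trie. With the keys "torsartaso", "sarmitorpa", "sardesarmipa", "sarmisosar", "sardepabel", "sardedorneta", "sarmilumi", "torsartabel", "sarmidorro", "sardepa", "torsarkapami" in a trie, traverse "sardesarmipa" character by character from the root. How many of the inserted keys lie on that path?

1

Traverse "sardesarmipa" character by character; count nodes along the way that are marked as word ends.
Prefixes of the query that are stored words: "sardesarmipa"
Count: 1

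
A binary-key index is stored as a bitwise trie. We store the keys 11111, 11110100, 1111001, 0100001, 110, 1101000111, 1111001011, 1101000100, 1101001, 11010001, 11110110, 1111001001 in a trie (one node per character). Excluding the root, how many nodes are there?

36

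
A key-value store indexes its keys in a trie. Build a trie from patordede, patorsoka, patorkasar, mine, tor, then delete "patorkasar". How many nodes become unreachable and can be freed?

5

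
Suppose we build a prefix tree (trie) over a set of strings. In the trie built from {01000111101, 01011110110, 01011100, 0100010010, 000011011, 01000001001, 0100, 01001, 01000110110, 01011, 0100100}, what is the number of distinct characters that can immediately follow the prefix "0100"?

2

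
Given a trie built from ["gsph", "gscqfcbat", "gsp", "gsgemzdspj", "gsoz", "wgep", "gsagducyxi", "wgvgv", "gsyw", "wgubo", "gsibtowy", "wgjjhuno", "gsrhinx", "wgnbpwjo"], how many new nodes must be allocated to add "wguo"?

1

"wgu" is already a path in the trie; the remaining "o" must be added.
So 4 − 3 = 1 new nodes.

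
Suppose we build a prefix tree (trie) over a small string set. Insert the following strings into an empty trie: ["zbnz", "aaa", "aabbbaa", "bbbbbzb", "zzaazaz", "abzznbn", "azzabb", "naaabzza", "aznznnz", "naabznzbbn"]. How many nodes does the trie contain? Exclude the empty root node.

56

For each word, the new-node count is its length minus the longest prefix already in the trie:
  "zbnz" → 4 new (z, b, n, z)
  "aaa" → 3 new (a, a, a)
  "aabbbaa" → prefix "aa" already present; 5 new (b, b, b, a, a)
  "bbbbbzb" → 7 new (b, b, b, b, b, z, b)
  "zzaazaz" → prefix "z" already present; 6 new (z, a, a, z, a, z)
  "abzznbn" → prefix "a" already present; 6 new (b, z, z, n, b, n)
  "azzabb" → prefix "a" already present; 5 new (z, z, a, b, b)
  "naaabzza" → 8 new (n, a, a, a, b, z, z, a)
  "aznznnz" → prefix "az" already present; 5 new (n, z, n, n, z)
  "naabznzbbn" → prefix "naa" already present; 7 new (b, z, n, z, b, b, n)
Total nodes = 4 + 3 + 5 + 7 + 6 + 6 + 5 + 8 + 5 + 7 = 56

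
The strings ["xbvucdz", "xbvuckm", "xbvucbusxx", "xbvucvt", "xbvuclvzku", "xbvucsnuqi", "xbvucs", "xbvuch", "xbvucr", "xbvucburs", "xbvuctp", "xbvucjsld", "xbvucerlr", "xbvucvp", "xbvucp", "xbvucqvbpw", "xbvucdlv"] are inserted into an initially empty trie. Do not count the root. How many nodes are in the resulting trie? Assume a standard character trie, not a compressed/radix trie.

Insert word by word; a character creates a node only if that edge doesn't already exist:
  "xbvucdz" → 7 new (x, b, v, u, c, d, z)
  "xbvuckm" → prefix "xbvuc" already present; 2 new (k, m)
  "xbvucbusxx" → prefix "xbvuc" already present; 5 new (b, u, s, x, x)
  "xbvucvt" → prefix "xbvuc" already present; 2 new (v, t)
  "xbvuclvzku" → prefix "xbvuc" already present; 5 new (l, v, z, k, u)
  "xbvucsnuqi" → prefix "xbvuc" already present; 5 new (s, n, u, q, i)
  "xbvucs" → prefix "xbvucs" already present; 0 new (none)
  "xbvuch" → prefix "xbvuc" already present; 1 new (h)
  "xbvucr" → prefix "xbvuc" already present; 1 new (r)
  "xbvucburs" → prefix "xbvucbu" already present; 2 new (r, s)
  "xbvuctp" → prefix "xbvuc" already present; 2 new (t, p)
  "xbvucjsld" → prefix "xbvuc" already present; 4 new (j, s, l, d)
  "xbvucerlr" → prefix "xbvuc" already present; 4 new (e, r, l, r)
  "xbvucvp" → prefix "xbvucv" already present; 1 new (p)
  "xbvucp" → prefix "xbvuc" already present; 1 new (p)
  "xbvucqvbpw" → prefix "xbvuc" already present; 5 new (q, v, b, p, w)
  "xbvucdlv" → prefix "xbvucd" already present; 2 new (l, v)
Total nodes = 7 + 2 + 5 + 2 + 5 + 5 + 0 + 1 + 1 + 2 + 2 + 4 + 4 + 1 + 1 + 5 + 2 = 49

49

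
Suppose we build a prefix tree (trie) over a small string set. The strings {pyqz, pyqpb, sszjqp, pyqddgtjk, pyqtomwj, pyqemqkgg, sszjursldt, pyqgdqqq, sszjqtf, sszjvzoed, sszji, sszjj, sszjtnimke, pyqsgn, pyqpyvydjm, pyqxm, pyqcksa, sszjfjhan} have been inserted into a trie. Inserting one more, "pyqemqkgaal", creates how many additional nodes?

Walking "pyqemqkgaal" from the root, the first 8 characters ("pyqemqkg") follow existing edges; "a" is the first miss.
So 11 − 8 = 3 new nodes.

3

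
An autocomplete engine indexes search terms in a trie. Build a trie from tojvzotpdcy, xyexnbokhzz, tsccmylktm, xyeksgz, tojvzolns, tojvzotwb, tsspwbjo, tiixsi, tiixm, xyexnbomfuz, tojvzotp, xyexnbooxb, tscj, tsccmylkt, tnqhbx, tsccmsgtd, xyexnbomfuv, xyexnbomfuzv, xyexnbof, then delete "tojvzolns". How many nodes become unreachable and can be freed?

Walk "tojvzolns" from the leaf back toward the root, removing each node that no remaining word uses.
The suffix "lns" (3 nodes) is used only by "tojvzolns"; the node for "tojvzo" still has the child "t", so pruning stops there.
Nodes removed: 3

3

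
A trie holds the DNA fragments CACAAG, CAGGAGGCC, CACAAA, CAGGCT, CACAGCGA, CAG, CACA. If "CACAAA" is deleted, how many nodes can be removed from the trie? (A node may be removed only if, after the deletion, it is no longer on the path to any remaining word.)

1

After clearing the end-marker at "CACAAA", prune upward until reaching a node still needed by another word.
The suffix "A" (1 node) is used only by "CACAAA"; the node for "CACAA" still has the child "G", so pruning stops there.
Nodes removed: 1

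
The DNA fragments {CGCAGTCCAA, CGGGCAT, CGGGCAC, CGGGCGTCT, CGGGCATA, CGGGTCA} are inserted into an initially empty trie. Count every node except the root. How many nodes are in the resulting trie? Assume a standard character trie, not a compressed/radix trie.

24

Trie structure (* marks end of a word):
(root)
└─ C
   └─ G
      ├─ C
      │  └─ A
      │     └─ G
      │        └─ T
      │           └─ C
      │              └─ C
      │                 └─ A
      │                    └─ A *
      └─ G
         └─ G
            ├─ C
            │  ├─ A
            │  │  ├─ C *
            │  │  └─ T *
            │  │     └─ A *
            │  └─ G
            │     └─ T
            │        └─ C
            │           └─ T *
            └─ T
               └─ C
                  └─ A *
Counting every labelled node above: 24.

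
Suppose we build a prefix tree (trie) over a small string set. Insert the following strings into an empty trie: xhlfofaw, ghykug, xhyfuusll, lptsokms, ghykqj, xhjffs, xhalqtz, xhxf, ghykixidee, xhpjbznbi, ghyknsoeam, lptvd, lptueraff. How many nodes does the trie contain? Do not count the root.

Count nodes per top-level branch (shared prefixes stored once):
  'g'-branch (ghykixidee, ghyknsoeam, ghykqj, ghykug): 20 nodes
  'l'-branch (lptsokms, lptueraff, lptvd): 16 nodes
  'x'-branch (xhalqtz, xhjffs, xhlfofaw, xhpjbznbi, xhxf, xhyfuusll): 33 nodes
Sum: 69

69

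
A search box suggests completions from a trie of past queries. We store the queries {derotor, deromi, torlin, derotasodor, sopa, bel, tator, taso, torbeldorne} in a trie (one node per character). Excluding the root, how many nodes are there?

42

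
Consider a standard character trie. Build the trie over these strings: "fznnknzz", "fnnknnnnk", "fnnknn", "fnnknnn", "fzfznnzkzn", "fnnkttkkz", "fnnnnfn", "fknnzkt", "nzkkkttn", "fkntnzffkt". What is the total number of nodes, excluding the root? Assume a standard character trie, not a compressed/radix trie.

Trace insertions, counting only characters that open a new branch:
  "fznnknzz" → 8 new (f, z, n, n, k, n, z, z)
  "fnnknnnnk" → prefix "f" already present; 8 new (n, n, k, n, n, n, n, k)
  "fnnknn" → prefix "fnnknn" already present; 0 new (none)
  "fnnknnn" → prefix "fnnknnn" already present; 0 new (none)
  "fzfznnzkzn" → prefix "fz" already present; 8 new (f, z, n, n, z, k, z, n)
  "fnnkttkkz" → prefix "fnnk" already present; 5 new (t, t, k, k, z)
  "fnnnnfn" → prefix "fnn" already present; 4 new (n, n, f, n)
  "fknnzkt" → prefix "f" already present; 6 new (k, n, n, z, k, t)
  "nzkkkttn" → 8 new (n, z, k, k, k, t, t, n)
  "fkntnzffkt" → prefix "fkn" already present; 7 new (t, n, z, f, f, k, t)
Total nodes = 8 + 8 + 0 + 0 + 8 + 5 + 4 + 6 + 8 + 7 = 54

54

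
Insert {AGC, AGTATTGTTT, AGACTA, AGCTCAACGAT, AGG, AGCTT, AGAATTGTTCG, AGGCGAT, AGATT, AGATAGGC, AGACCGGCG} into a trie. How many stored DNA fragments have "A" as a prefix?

11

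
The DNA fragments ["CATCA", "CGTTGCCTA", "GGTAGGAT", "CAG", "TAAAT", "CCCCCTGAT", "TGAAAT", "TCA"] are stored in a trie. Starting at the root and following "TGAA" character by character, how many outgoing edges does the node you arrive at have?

1

Follow the path "TGAA" to its node, then look at its outgoing edges.
Characters that immediately follow "TGAA" among the stored strings: {A}.
That node has 1 child edge.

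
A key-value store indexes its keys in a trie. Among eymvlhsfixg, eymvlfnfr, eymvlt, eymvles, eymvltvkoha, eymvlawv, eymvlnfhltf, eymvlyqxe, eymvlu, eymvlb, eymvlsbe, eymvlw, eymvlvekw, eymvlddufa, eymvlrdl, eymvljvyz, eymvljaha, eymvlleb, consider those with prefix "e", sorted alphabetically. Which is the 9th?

Words with prefix "e", in lexicographic order: "eymvlawv", "eymvlb", "eymvlddufa", "eymvles", "eymvlfnfr", "eymvlhsfixg", "eymvljaha", "eymvljvyz", "eymvlleb", "eymvlnfhltf", "eymvlrdl", "eymvlsbe", "eymvlt", "eymvltvkoha", "eymvlu", "eymvlvekw", "eymvlw", "eymvlyqxe"
The 9th is eymvlleb.

eymvlleb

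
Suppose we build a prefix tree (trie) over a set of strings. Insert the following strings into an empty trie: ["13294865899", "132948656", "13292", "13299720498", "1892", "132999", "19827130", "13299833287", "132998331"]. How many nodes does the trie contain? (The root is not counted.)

Count nodes per top-level branch (shared prefixes stored once):
  '1'-branch (13292, 132948656, 13294865899, 13299720498, 132998331, 13299833287, 132999, 1892, 19827130): 38 nodes
Sum: 38

38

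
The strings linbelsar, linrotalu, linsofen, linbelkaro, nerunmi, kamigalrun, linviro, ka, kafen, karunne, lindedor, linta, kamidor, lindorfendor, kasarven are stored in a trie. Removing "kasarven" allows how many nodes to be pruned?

After clearing the end-marker at "kasarven", prune upward until reaching a node still needed by another word.
The suffix "sarven" (6 nodes) is used only by "kasarven"; the node for "ka" still has the child "m", so pruning stops there.
Nodes removed: 6

6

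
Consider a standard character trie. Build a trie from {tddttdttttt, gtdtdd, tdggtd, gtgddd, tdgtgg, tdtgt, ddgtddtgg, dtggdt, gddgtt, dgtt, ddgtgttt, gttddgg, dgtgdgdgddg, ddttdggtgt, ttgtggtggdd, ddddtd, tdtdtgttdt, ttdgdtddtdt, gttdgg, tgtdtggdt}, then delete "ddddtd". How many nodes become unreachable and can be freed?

4

Walk "ddddtd" from the leaf back toward the root, removing each node that no remaining word uses.
The suffix "ddtd" (4 nodes) is used only by "ddddtd"; the node for "dd" still has the child "g", so pruning stops there.
Nodes removed: 4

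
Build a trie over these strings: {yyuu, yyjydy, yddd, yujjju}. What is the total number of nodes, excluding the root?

16

Trie structure (* marks end of a word):
(root)
└─ y
   ├─ d
   │  └─ d
   │     └─ d *
   ├─ u
   │  └─ j
   │     └─ j
   │        └─ j
   │           └─ u *
   └─ y
      ├─ j
      │  └─ y
      │     └─ d
      │        └─ y *
      └─ u
         └─ u *
Counting every labelled node above: 16.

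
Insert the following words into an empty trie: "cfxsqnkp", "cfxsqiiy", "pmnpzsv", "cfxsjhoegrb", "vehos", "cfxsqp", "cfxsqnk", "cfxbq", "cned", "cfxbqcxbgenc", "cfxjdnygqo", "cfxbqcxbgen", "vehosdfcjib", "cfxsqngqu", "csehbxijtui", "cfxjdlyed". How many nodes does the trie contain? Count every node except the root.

For each word, the new-node count is its length minus the longest prefix already in the trie:
  "cfxsqnkp" → 8 new (c, f, x, s, q, n, k, p)
  "cfxsqiiy" → prefix "cfxsq" already present; 3 new (i, i, y)
  "pmnpzsv" → 7 new (p, m, n, p, z, s, v)
  "cfxsjhoegrb" → prefix "cfxs" already present; 7 new (j, h, o, e, g, r, b)
  "vehos" → 5 new (v, e, h, o, s)
  "cfxsqp" → prefix "cfxsq" already present; 1 new (p)
  "cfxsqnk" → prefix "cfxsqnk" already present; 0 new (none)
  "cfxbq" → prefix "cfx" already present; 2 new (b, q)
  "cned" → prefix "c" already present; 3 new (n, e, d)
  "cfxbqcxbgenc" → prefix "cfxbq" already present; 7 new (c, x, b, g, e, n, c)
  "cfxjdnygqo" → prefix "cfx" already present; 7 new (j, d, n, y, g, q, o)
  "cfxbqcxbgen" → prefix "cfxbqcxbgen" already present; 0 new (none)
  "vehosdfcjib" → prefix "vehos" already present; 6 new (d, f, c, j, i, b)
  "cfxsqngqu" → prefix "cfxsqn" already present; 3 new (g, q, u)
  "csehbxijtui" → prefix "c" already present; 10 new (s, e, h, b, x, i, j, t, u, i)
  "cfxjdlyed" → prefix "cfxjd" already present; 4 new (l, y, e, d)
Total nodes = 8 + 3 + 7 + 7 + 5 + 1 + 0 + 2 + 3 + 7 + 7 + 0 + 6 + 3 + 10 + 4 = 73

73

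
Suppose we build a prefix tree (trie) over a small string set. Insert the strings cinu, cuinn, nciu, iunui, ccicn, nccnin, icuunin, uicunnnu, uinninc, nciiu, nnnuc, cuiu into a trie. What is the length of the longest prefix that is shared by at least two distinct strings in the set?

3

Equivalently: take the maximum, over all pairs, of their longest common prefix length.
"cuinn" and "cuiu" agree on "cui" (3 characters) before diverging; nothing deeper is shared.
Longest shared-prefix length: 3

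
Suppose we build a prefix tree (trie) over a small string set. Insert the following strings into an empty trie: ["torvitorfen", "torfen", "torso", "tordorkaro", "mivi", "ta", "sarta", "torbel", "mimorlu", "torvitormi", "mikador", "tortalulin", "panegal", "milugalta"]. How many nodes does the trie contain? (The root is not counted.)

Count nodes per top-level branch (shared prefixes stored once):
  'm'-branch (mikador, milugalta, mimorlu, mivi): 21 nodes
  'p'-branch (panegal): 7 nodes
  's'-branch (sarta): 5 nodes
  't'-branch (ta, torbel, tordorkaro, torfen, torso, tortalulin, torvitorfen, torvitormi): 36 nodes
Sum: 69

69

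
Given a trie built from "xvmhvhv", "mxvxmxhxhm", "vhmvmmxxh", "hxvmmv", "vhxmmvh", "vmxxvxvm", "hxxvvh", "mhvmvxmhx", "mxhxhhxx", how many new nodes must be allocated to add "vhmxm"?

"vhm" is already a path in the trie; the remaining "xm" must be added.
New nodes needed: |"vhmxm"| − 3 = 5 − 3 = 2.

2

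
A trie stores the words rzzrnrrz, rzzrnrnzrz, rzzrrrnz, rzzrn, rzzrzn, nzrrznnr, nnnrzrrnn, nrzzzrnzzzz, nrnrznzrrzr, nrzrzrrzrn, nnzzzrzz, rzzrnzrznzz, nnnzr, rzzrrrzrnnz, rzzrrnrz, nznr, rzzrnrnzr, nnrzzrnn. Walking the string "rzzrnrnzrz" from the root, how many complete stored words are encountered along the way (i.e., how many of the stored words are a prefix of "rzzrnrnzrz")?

3

Check each prefix of "rzzrnrnzrz" against the stored set — each match is an end-marker on the path.
Prefixes of the query that are stored words: "rzzrn", "rzzrnrnzr", "rzzrnrnzrz"
Count: 3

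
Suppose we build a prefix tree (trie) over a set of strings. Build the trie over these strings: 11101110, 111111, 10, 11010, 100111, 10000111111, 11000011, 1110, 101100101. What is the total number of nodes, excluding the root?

39

Trie structure (* marks end of a word):
(root)
└─ 1
   ├─ 0 *
   │  ├─ 0
   │  │  ├─ 0
   │  │  │  └─ 0
   │  │  │     └─ 1
   │  │  │        └─ 1
   │  │  │           └─ 1
   │  │  │              └─ 1
   │  │  │                 └─ 1
   │  │  │                    └─ 1 *
   │  │  └─ 1
   │  │     └─ 1
   │  │        └─ 1 *
   │  └─ 1
   │     └─ 1
   │        └─ 0
   │           └─ 0
   │              └─ 1
   │                 └─ 0
   │                    └─ 1 *
   └─ 1
      ├─ 0
      │  ├─ 0
      │  │  └─ 0
      │  │     └─ 0
      │  │        └─ 1
      │  │           └─ 1 *
      │  └─ 1
      │     └─ 0 *
      └─ 1
         ├─ 0 *
         │  └─ 1
         │     └─ 1
         │        └─ 1
         │           └─ 0 *
         └─ 1
            └─ 1
               └─ 1 *
Counting every labelled node above: 39.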